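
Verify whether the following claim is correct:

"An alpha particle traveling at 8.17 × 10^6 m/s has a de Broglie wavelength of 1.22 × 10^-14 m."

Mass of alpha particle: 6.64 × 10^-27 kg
True

The claim is correct.

Using λ = h/(mv):
λ = (6.626 × 10^-34 J·s) / (6.64 × 10^-27 kg × 8.17 × 10^6 m/s)
λ = 1.22 × 10^-14 m

This matches the claimed value.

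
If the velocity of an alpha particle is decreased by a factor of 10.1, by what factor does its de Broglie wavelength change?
The wavelength increases by a factor of 10.1.

From λ = h/(mv), the wavelength is inversely proportional to velocity:

λ ∝ 1/v

If v → v/10.1, then λ → 10.1λ

When velocity is decreased by a factor of 10.1, the wavelength increases by a factor of 10.1.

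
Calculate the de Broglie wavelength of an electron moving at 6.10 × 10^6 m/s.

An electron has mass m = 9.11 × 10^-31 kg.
1.19 × 10^-10 m

Using the de Broglie relation λ = h/(mv):

λ = h/(mv)
λ = (6.626 × 10^-34 J·s) / (9.11 × 10^-31 kg × 6.10 × 10^6 m/s)
λ = 1.19 × 10^-10 m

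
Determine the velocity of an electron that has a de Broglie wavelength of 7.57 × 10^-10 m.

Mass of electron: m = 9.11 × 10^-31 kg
9.61 × 10^5 m/s

From the de Broglie relation λ = h/(mv), we solve for v:

v = h/(mλ)
v = (6.626 × 10^-34 J·s) / (9.11 × 10^-31 kg × 7.57 × 10^-10 m)
v = 9.61 × 10^5 m/s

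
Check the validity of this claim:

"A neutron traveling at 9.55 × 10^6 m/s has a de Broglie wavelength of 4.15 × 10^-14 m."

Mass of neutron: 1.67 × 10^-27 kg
True

The claim is correct.

Using λ = h/(mv):
λ = (6.626 × 10^-34 J·s) / (1.67 × 10^-27 kg × 9.55 × 10^6 m/s)
λ = 4.15 × 10^-14 m

This matches the claimed value.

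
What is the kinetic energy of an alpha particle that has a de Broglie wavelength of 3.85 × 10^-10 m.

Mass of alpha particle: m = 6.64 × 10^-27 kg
2.23 × 10^-22 J (or 1.39 × 10^-3 eV)

From λ = h/√(2mKE), we solve for KE:

λ² = h²/(2mKE)
KE = h²/(2mλ²)
KE = (6.626 × 10^-34 J·s)² / (2 × 6.64 × 10^-27 kg × (3.85 × 10^-10 m)²)
KE = 2.23 × 10^-22 J
KE = 1.39 × 10^-3 eV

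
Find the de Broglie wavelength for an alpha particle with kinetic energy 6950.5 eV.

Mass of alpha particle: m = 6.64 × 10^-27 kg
1.72 × 10^-13 m

Using λ = h/√(2mKE):

First convert KE to Joules: KE = 6950.5 eV = 1.114 × 10^-15 J

λ = h/√(2mKE)
λ = (6.626 × 10^-34 J·s) / √(2 × 6.64 × 10^-27 kg × 1.114 × 10^-15 J)
λ = 1.72 × 10^-13 m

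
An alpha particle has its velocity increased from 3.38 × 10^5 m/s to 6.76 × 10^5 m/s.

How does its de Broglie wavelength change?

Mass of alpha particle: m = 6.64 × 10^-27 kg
The wavelength decreases by a factor of 2.

Using λ = h/(mv):

Initial wavelength: λ₁ = h/(mv₁) = 2.95 × 10^-13 m
Final wavelength: λ₂ = h/(mv₂) = 1.48 × 10^-13 m

Since λ ∝ 1/v, when velocity increases by a factor of 2, the wavelength decreases by a factor of 2.

λ₂/λ₁ = v₁/v₂ = 1/2

The wavelength decreases by a factor of 2.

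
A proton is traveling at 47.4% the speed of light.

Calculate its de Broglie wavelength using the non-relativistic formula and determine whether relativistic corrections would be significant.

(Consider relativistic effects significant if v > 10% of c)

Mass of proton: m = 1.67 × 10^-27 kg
Yes, relativistic corrections are needed.

Using the non-relativistic de Broglie formula λ = h/(mv):

v = 47.4% × c = 1.421 × 10^8 m/s

λ = h/(mv)
λ = (6.626 × 10^-34 J·s) / (1.67 × 10^-27 kg × 1.421 × 10^8 m/s)
λ = 2.79 × 10^-15 m

Since v = 47.4% of c > 10% of c, relativistic corrections ARE significant and the actual wavelength would differ from this non-relativistic estimate.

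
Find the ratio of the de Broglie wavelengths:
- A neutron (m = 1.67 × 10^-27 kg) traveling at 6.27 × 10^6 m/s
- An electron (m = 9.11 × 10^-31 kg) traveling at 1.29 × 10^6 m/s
λ₁/λ₂ = 1.12 × 10^-4

Using λ = h/(mv):

λ₁ = h/(m₁v₁) = 6.33 × 10^-14 m
λ₂ = h/(m₂v₂) = 5.64 × 10^-10 m

Ratio λ₁/λ₂ = (m₂v₂)/(m₁v₁)
         = (9.11 × 10^-31 kg × 1.29 × 10^6 m/s) / (1.67 × 10^-27 kg × 6.27 × 10^6 m/s)
         = 1.12 × 10^-4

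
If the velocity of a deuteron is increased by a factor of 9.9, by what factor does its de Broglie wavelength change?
The wavelength decreases by a factor of 9.9.

From λ = h/(mv), the wavelength is inversely proportional to velocity:

λ ∝ 1/v

If v → 9.9v, then λ → λ/9.9

When velocity is increased by a factor of 9.9, the wavelength decreases by a factor of 9.9.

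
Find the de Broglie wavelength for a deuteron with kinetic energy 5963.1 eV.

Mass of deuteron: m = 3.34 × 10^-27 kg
2.62 × 10^-13 m

Using λ = h/√(2mKE):

First convert KE to Joules: KE = 5963.1 eV = 9.554 × 10^-16 J

λ = h/√(2mKE)
λ = (6.626 × 10^-34 J·s) / √(2 × 3.34 × 10^-27 kg × 9.554 × 10^-16 J)
λ = 2.62 × 10^-13 m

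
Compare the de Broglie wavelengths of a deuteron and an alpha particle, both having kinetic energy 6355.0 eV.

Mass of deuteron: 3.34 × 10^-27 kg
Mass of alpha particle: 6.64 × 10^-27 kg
The deuteron has the longer wavelength.

Using λ = h/√(2mKE):

For deuteron: λ₁ = h/√(2m₁KE) = 2.54 × 10^-13 m
For alpha particle: λ₂ = h/√(2m₂KE) = 1.80 × 10^-13 m

Since λ ∝ 1/√m at constant kinetic energy, the lighter particle has the longer wavelength.

The deuteron has the longer de Broglie wavelength.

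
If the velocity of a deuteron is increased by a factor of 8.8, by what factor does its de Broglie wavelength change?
The wavelength decreases by a factor of 8.8.

From λ = h/(mv), the wavelength is inversely proportional to velocity:

λ ∝ 1/v

If v → 8.8v, then λ → λ/8.8

When velocity is increased by a factor of 8.8, the wavelength decreases by a factor of 8.8.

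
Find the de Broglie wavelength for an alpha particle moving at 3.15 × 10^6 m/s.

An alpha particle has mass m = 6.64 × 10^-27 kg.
3.17 × 10^-14 m

Using the de Broglie relation λ = h/(mv):

λ = h/(mv)
λ = (6.626 × 10^-34 J·s) / (6.64 × 10^-27 kg × 3.15 × 10^6 m/s)
λ = 3.17 × 10^-14 m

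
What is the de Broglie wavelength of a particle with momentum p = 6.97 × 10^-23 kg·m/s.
9.51 × 10^-12 m

Using the de Broglie relation λ = h/p:

λ = h/p
λ = (6.626 × 10^-34 J·s) / (6.97 × 10^-23 kg·m/s)
λ = 9.51 × 10^-12 m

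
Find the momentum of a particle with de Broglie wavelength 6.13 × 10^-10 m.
1.08 × 10^-24 kg·m/s

From the de Broglie relation λ = h/p, we solve for p:

p = h/λ
p = (6.626 × 10^-34 J·s) / (6.13 × 10^-10 m)
p = 1.08 × 10^-24 kg·m/s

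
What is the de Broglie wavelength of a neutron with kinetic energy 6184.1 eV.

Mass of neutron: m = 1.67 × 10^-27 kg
3.64 × 10^-13 m

Using λ = h/√(2mKE):

First convert KE to Joules: KE = 6184.1 eV = 9.908 × 10^-16 J

λ = h/√(2mKE)
λ = (6.626 × 10^-34 J·s) / √(2 × 1.67 × 10^-27 kg × 9.908 × 10^-16 J)
λ = 3.64 × 10^-13 m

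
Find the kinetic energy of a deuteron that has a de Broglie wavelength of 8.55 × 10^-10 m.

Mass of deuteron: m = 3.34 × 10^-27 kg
8.99 × 10^-23 J (or 5.61 × 10^-4 eV)

From λ = h/√(2mKE), we solve for KE:

λ² = h²/(2mKE)
KE = h²/(2mλ²)
KE = (6.626 × 10^-34 J·s)² / (2 × 3.34 × 10^-27 kg × (8.55 × 10^-10 m)²)
KE = 8.99 × 10^-23 J
KE = 5.61 × 10^-4 eV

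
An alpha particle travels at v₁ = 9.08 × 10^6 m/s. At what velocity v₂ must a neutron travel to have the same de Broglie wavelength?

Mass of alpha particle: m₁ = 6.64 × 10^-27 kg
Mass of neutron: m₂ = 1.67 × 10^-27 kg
v₂ = 3.61 × 10^7 m/s

For equal de Broglie wavelengths: λ₁ = λ₂

h/(m₁v₁) = h/(m₂v₂)
m₁v₁ = m₂v₂
v₂ = v₁ · (m₁/m₂)

v₂ = 9.08 × 10^6 m/s × (6.64 × 10^-27 kg / 1.67 × 10^-27 kg)
v₂ = 3.61 × 10^7 m/s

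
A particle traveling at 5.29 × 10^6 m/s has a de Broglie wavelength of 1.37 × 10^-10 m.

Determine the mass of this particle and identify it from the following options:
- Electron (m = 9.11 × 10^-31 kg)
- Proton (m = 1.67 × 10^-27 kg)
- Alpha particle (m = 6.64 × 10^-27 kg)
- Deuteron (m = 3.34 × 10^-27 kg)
The particle is an electron.

From λ = h/(mv), solve for mass:

m = h/(λv)
m = (6.626 × 10^-34 J·s) / (1.37 × 10^-10 m × 5.29 × 10^6 m/s)
m = 9.14 × 10^-31 kg

Comparing with the listed masses, this is closest to an electron.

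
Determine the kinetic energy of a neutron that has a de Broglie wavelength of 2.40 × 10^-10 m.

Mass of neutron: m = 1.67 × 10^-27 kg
2.28 × 10^-21 J (or 0.0142 eV)

From λ = h/√(2mKE), we solve for KE:

λ² = h²/(2mKE)
KE = h²/(2mλ²)
KE = (6.626 × 10^-34 J·s)² / (2 × 1.67 × 10^-27 kg × (2.40 × 10^-10 m)²)
KE = 2.28 × 10^-21 J
KE = 0.0142 eV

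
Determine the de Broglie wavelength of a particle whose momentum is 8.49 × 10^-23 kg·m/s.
7.80 × 10^-12 m

Using the de Broglie relation λ = h/p:

λ = h/p
λ = (6.626 × 10^-34 J·s) / (8.49 × 10^-23 kg·m/s)
λ = 7.80 × 10^-12 m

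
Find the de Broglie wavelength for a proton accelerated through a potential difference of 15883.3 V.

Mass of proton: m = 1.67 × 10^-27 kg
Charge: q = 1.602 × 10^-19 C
2.27 × 10^-13 m

When a particle is accelerated through voltage V, it gains kinetic energy KE = qV.

The de Broglie wavelength is then λ = h/√(2mqV):

λ = h/√(2mqV)
λ = (6.626 × 10^-34 J·s) / √(2 × 1.67 × 10^-27 kg × 1.602 × 10^-19 C × 15883.3 V)
λ = 2.27 × 10^-13 m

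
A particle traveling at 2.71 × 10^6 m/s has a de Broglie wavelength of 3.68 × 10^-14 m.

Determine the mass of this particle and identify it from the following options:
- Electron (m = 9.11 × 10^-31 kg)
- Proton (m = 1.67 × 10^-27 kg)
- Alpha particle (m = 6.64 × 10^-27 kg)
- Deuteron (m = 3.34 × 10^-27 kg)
The particle is an alpha particle.

From λ = h/(mv), solve for mass:

m = h/(λv)
m = (6.626 × 10^-34 J·s) / (3.68 × 10^-14 m × 2.71 × 10^6 m/s)
m = 6.64 × 10^-27 kg

Comparing with the listed masses, this is closest to an alpha particle.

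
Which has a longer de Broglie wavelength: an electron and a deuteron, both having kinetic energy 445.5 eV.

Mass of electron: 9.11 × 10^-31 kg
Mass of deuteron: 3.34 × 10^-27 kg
The electron has the longer wavelength.

Using λ = h/√(2mKE):

For electron: λ₁ = h/√(2m₁KE) = 5.81 × 10^-11 m
For deuteron: λ₂ = h/√(2m₂KE) = 9.60 × 10^-13 m

Since λ ∝ 1/√m at constant kinetic energy, the lighter particle has the longer wavelength.

The electron has the longer de Broglie wavelength.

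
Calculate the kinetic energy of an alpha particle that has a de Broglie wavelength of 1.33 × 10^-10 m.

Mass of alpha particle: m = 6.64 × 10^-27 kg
1.87 × 10^-21 J (or 0.0117 eV)

From λ = h/√(2mKE), we solve for KE:

λ² = h²/(2mKE)
KE = h²/(2mλ²)
KE = (6.626 × 10^-34 J·s)² / (2 × 6.64 × 10^-27 kg × (1.33 × 10^-10 m)²)
KE = 1.87 × 10^-21 J
KE = 0.0117 eV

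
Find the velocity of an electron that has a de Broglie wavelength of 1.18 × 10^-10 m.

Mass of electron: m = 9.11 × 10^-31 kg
6.16 × 10^6 m/s

From the de Broglie relation λ = h/(mv), we solve for v:

v = h/(mλ)
v = (6.626 × 10^-34 J·s) / (9.11 × 10^-31 kg × 1.18 × 10^-10 m)
v = 6.16 × 10^6 m/s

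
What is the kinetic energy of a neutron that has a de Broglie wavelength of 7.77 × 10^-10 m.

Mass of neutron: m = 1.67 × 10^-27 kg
2.18 × 10^-22 J (or 1.36 × 10^-3 eV)

From λ = h/√(2mKE), we solve for KE:

λ² = h²/(2mKE)
KE = h²/(2mλ²)
KE = (6.626 × 10^-34 J·s)² / (2 × 1.67 × 10^-27 kg × (7.77 × 10^-10 m)²)
KE = 2.18 × 10^-22 J
KE = 1.36 × 10^-3 eV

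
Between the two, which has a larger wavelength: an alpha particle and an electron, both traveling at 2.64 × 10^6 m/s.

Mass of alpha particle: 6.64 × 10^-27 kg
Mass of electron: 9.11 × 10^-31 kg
The electron has the longer wavelength.

Using λ = h/(mv), since both particles have the same velocity, the wavelength depends only on mass.

For alpha particle: λ₁ = h/(m₁v) = 3.78 × 10^-14 m
For electron: λ₂ = h/(m₂v) = 2.76 × 10^-10 m

Since λ ∝ 1/m at constant velocity, the lighter particle has the longer wavelength.

The electron has the longer de Broglie wavelength.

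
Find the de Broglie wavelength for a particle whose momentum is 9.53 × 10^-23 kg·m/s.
6.95 × 10^-12 m

Using the de Broglie relation λ = h/p:

λ = h/p
λ = (6.626 × 10^-34 J·s) / (9.53 × 10^-23 kg·m/s)
λ = 6.95 × 10^-12 m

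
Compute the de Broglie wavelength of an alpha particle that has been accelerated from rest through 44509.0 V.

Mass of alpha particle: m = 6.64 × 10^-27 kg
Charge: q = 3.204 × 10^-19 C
4.81 × 10^-14 m

When a particle is accelerated through voltage V, it gains kinetic energy KE = qV.

The de Broglie wavelength is then λ = h/√(2mqV):

λ = h/√(2mqV)
λ = (6.626 × 10^-34 J·s) / √(2 × 6.64 × 10^-27 kg × 3.204 × 10^-19 C × 44509.0 V)
λ = 4.81 × 10^-14 m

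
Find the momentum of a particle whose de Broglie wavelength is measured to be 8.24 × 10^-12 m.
8.04 × 10^-23 kg·m/s

From the de Broglie relation λ = h/p, we solve for p:

p = h/λ
p = (6.626 × 10^-34 J·s) / (8.24 × 10^-12 m)
p = 8.04 × 10^-23 kg·m/s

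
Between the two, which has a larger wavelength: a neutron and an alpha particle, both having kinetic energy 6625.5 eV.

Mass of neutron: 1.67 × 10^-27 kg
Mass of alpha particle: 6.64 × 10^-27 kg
The neutron has the longer wavelength.

Using λ = h/√(2mKE):

For neutron: λ₁ = h/√(2m₁KE) = 3.52 × 10^-13 m
For alpha particle: λ₂ = h/√(2m₂KE) = 1.76 × 10^-13 m

Since λ ∝ 1/√m at constant kinetic energy, the lighter particle has the longer wavelength.

The neutron has the longer de Broglie wavelength.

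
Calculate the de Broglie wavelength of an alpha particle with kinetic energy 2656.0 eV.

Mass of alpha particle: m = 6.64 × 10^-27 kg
2.79 × 10^-13 m

Using λ = h/√(2mKE):

First convert KE to Joules: KE = 2656.0 eV = 4.255 × 10^-16 J

λ = h/√(2mKE)
λ = (6.626 × 10^-34 J·s) / √(2 × 6.64 × 10^-27 kg × 4.255 × 10^-16 J)
λ = 2.79 × 10^-13 m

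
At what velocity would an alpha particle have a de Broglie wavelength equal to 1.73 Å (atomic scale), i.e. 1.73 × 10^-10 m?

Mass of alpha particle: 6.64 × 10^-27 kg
5.77 × 10^2 m/s

From λ = h/(mv), solve for v:

v = h/(mλ)
v = (6.626 × 10^-34 J·s) / (6.64 × 10^-27 kg × 1.73 × 10^-10 m)
v = 5.77 × 10^2 m/s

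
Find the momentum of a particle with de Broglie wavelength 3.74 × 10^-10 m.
1.77 × 10^-24 kg·m/s

From the de Broglie relation λ = h/p, we solve for p:

p = h/λ
p = (6.626 × 10^-34 J·s) / (3.74 × 10^-10 m)
p = 1.77 × 10^-24 kg·m/s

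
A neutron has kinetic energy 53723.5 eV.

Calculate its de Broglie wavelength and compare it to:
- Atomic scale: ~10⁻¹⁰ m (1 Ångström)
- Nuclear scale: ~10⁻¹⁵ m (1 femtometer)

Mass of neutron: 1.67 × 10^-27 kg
λ = 1.24 × 10^-13 m, which is between nuclear and atomic scales.

Using λ = h/√(2mKE):

KE = 53723.5 eV = 8.607 × 10^-15 J

λ = h/√(2mKE)
λ = (6.626 × 10^-34 J·s) / √(2 × 1.67 × 10^-27 kg × 8.607 × 10^-15 J)
λ = 1.24 × 10^-13 m

Comparison:
- Atomic scale (10⁻¹⁰ m): λ is 0.0012× this size
- Nuclear scale (10⁻¹⁵ m): λ is 1.2e+02× this size

The wavelength is between nuclear and atomic scales.

This wavelength is appropriate for probing atomic structure but too large for nuclear physics experiments.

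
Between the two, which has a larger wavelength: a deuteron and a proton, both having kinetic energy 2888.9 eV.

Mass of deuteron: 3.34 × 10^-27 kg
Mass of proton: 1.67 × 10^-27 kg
The proton has the longer wavelength.

Using λ = h/√(2mKE):

For deuteron: λ₁ = h/√(2m₁KE) = 3.77 × 10^-13 m
For proton: λ₂ = h/√(2m₂KE) = 5.33 × 10^-13 m

Since λ ∝ 1/√m at constant kinetic energy, the lighter particle has the longer wavelength.

The proton has the longer de Broglie wavelength.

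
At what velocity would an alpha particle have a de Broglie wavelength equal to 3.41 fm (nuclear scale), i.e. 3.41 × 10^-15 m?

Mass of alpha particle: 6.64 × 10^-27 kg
2.93 × 10^7 m/s

From λ = h/(mv), solve for v:

v = h/(mλ)
v = (6.626 × 10^-34 J·s) / (6.64 × 10^-27 kg × 3.41 × 10^-15 m)
v = 2.93 × 10^7 m/s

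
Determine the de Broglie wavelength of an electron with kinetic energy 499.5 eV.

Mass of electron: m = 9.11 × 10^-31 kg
5.49 × 10^-11 m

Using λ = h/√(2mKE):

First convert KE to Joules: KE = 499.5 eV = 8.003 × 10^-17 J

λ = h/√(2mKE)
λ = (6.626 × 10^-34 J·s) / √(2 × 9.11 × 10^-31 kg × 8.003 × 10^-17 J)
λ = 5.49 × 10^-11 m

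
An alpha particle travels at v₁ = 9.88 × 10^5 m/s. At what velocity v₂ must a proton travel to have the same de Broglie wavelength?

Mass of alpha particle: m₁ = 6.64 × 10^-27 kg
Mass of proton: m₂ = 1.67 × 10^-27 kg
v₂ = 3.93 × 10^6 m/s

For equal de Broglie wavelengths: λ₁ = λ₂

h/(m₁v₁) = h/(m₂v₂)
m₁v₁ = m₂v₂
v₂ = v₁ · (m₁/m₂)

v₂ = 9.88 × 10^5 m/s × (6.64 × 10^-27 kg / 1.67 × 10^-27 kg)
v₂ = 3.93 × 10^6 m/s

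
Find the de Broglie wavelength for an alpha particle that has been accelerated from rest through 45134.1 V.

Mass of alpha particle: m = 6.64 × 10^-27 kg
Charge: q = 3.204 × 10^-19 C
4.78 × 10^-14 m

When a particle is accelerated through voltage V, it gains kinetic energy KE = qV.

The de Broglie wavelength is then λ = h/√(2mqV):

λ = h/√(2mqV)
λ = (6.626 × 10^-34 J·s) / √(2 × 6.64 × 10^-27 kg × 3.204 × 10^-19 C × 45134.1 V)
λ = 4.78 × 10^-14 m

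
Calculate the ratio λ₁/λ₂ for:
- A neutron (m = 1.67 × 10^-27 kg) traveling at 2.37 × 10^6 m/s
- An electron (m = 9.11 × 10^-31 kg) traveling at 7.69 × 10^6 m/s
λ₁/λ₂ = 1.77 × 10^-3

Using λ = h/(mv):

λ₁ = h/(m₁v₁) = 1.67 × 10^-13 m
λ₂ = h/(m₂v₂) = 9.46 × 10^-11 m

Ratio λ₁/λ₂ = (m₂v₂)/(m₁v₁)
         = (9.11 × 10^-31 kg × 7.69 × 10^6 m/s) / (1.67 × 10^-27 kg × 2.37 × 10^6 m/s)
         = 1.77 × 10^-3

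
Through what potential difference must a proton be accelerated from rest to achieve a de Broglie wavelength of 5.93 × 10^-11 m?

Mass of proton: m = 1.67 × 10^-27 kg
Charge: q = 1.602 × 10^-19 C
2.33 × 10^-1 V

From λ = h/√(2mqV), we solve for V:

λ² = h²/(2mqV)
V = h²/(2mqλ²)
V = (6.626 × 10^-34 J·s)² / (2 × 1.67 × 10^-27 kg × 1.602 × 10^-19 C × (5.93 × 10^-11 m)²)
V = 2.33 × 10^-1 V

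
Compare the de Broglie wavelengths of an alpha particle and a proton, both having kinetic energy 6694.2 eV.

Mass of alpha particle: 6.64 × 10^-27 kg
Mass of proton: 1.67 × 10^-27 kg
The proton has the longer wavelength.

Using λ = h/√(2mKE):

For alpha particle: λ₁ = h/√(2m₁KE) = 1.76 × 10^-13 m
For proton: λ₂ = h/√(2m₂KE) = 3.50 × 10^-13 m

Since λ ∝ 1/√m at constant kinetic energy, the lighter particle has the longer wavelength.

The proton has the longer de Broglie wavelength.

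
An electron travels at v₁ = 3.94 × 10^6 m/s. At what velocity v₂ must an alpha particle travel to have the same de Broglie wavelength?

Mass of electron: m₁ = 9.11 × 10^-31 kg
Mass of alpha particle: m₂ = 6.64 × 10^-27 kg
v₂ = 5.41 × 10^2 m/s

For equal de Broglie wavelengths: λ₁ = λ₂

h/(m₁v₁) = h/(m₂v₂)
m₁v₁ = m₂v₂
v₂ = v₁ · (m₁/m₂)

v₂ = 3.94 × 10^6 m/s × (9.11 × 10^-31 kg / 6.64 × 10^-27 kg)
v₂ = 5.41 × 10^2 m/s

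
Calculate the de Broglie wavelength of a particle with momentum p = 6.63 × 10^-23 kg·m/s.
9.99 × 10^-12 m

Using the de Broglie relation λ = h/p:

λ = h/p
λ = (6.626 × 10^-34 J·s) / (6.63 × 10^-23 kg·m/s)
λ = 9.99 × 10^-12 m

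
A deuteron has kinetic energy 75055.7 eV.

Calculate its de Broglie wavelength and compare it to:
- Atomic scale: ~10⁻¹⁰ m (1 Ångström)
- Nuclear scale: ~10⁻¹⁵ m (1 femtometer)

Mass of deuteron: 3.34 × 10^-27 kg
λ = 7.39 × 10^-14 m, which is between nuclear and atomic scales.

Using λ = h/√(2mKE):

KE = 75055.7 eV = 1.203 × 10^-14 J

λ = h/√(2mKE)
λ = (6.626 × 10^-34 J·s) / √(2 × 3.34 × 10^-27 kg × 1.203 × 10^-14 J)
λ = 7.39 × 10^-14 m

Comparison:
- Atomic scale (10⁻¹⁰ m): λ is 0.00074× this size
- Nuclear scale (10⁻¹⁵ m): λ is 74× this size

The wavelength is between nuclear and atomic scales.

This wavelength is appropriate for probing atomic structure but too large for nuclear physics experiments.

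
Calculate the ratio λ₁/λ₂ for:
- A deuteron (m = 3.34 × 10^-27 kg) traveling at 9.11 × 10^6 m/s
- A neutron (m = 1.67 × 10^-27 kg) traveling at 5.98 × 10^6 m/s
λ₁/λ₂ = 0.328

Using λ = h/(mv):

λ₁ = h/(m₁v₁) = 2.18 × 10^-14 m
λ₂ = h/(m₂v₂) = 6.63 × 10^-14 m

Ratio λ₁/λ₂ = (m₂v₂)/(m₁v₁)
         = (1.67 × 10^-27 kg × 5.98 × 10^6 m/s) / (3.34 × 10^-27 kg × 9.11 × 10^6 m/s)
         = 0.328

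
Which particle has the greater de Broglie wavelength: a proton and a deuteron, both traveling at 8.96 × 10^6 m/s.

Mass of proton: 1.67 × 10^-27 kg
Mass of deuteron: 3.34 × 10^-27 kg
The proton has the longer wavelength.

Using λ = h/(mv), since both particles have the same velocity, the wavelength depends only on mass.

For proton: λ₁ = h/(m₁v) = 4.43 × 10^-14 m
For deuteron: λ₂ = h/(m₂v) = 2.21 × 10^-14 m

Since λ ∝ 1/m at constant velocity, the lighter particle has the longer wavelength.

The proton has the longer de Broglie wavelength.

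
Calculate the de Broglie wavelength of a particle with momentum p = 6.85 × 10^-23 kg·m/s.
9.67 × 10^-12 m

Using the de Broglie relation λ = h/p:

λ = h/p
λ = (6.626 × 10^-34 J·s) / (6.85 × 10^-23 kg·m/s)
λ = 9.67 × 10^-12 m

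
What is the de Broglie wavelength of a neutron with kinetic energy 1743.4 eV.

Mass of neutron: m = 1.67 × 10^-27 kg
6.86 × 10^-13 m

Using λ = h/√(2mKE):

First convert KE to Joules: KE = 1743.4 eV = 2.793 × 10^-16 J

λ = h/√(2mKE)
λ = (6.626 × 10^-34 J·s) / √(2 × 1.67 × 10^-27 kg × 2.793 × 10^-16 J)
λ = 6.86 × 10^-13 m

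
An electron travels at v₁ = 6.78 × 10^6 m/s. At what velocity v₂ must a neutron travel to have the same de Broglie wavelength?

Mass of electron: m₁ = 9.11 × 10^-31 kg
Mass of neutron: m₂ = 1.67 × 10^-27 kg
v₂ = 3.70 × 10^3 m/s

For equal de Broglie wavelengths: λ₁ = λ₂

h/(m₁v₁) = h/(m₂v₂)
m₁v₁ = m₂v₂
v₂ = v₁ · (m₁/m₂)

v₂ = 6.78 × 10^6 m/s × (9.11 × 10^-31 kg / 1.67 × 10^-27 kg)
v₂ = 3.70 × 10^3 m/s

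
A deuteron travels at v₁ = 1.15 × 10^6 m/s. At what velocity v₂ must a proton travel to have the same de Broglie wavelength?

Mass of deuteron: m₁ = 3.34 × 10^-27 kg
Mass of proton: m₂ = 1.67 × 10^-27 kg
v₂ = 2.30 × 10^6 m/s

For equal de Broglie wavelengths: λ₁ = λ₂

h/(m₁v₁) = h/(m₂v₂)
m₁v₁ = m₂v₂
v₂ = v₁ · (m₁/m₂)

v₂ = 1.15 × 10^6 m/s × (3.34 × 10^-27 kg / 1.67 × 10^-27 kg)
v₂ = 2.30 × 10^6 m/s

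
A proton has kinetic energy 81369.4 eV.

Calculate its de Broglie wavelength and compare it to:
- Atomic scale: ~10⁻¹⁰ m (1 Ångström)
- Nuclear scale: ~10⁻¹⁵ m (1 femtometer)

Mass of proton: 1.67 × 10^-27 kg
λ = 1.00 × 10^-13 m, which is between nuclear and atomic scales.

Using λ = h/√(2mKE):

KE = 81369.4 eV = 1.304 × 10^-14 J

λ = h/√(2mKE)
λ = (6.626 × 10^-34 J·s) / √(2 × 1.67 × 10^-27 kg × 1.304 × 10^-14 J)
λ = 1.00 × 10^-13 m

Comparison:
- Atomic scale (10⁻¹⁰ m): λ is 0.001× this size
- Nuclear scale (10⁻¹⁵ m): λ is 1e+02× this size

The wavelength is between nuclear and atomic scales.

This wavelength is appropriate for probing atomic structure but too large for nuclear physics experiments.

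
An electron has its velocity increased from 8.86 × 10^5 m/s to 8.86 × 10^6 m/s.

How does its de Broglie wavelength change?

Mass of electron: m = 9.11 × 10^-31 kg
The wavelength decreases by a factor of 10.

Using λ = h/(mv):

Initial wavelength: λ₁ = h/(mv₁) = 8.21 × 10^-10 m
Final wavelength: λ₂ = h/(mv₂) = 8.21 × 10^-11 m

Since λ ∝ 1/v, when velocity increases by a factor of 10, the wavelength decreases by a factor of 10.

λ₂/λ₁ = v₁/v₂ = 1/10

The wavelength decreases by a factor of 10.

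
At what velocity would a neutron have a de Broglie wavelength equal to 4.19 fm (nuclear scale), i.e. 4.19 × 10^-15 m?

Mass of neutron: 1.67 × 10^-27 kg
9.47 × 10^7 m/s

From λ = h/(mv), solve for v:

v = h/(mλ)
v = (6.626 × 10^-34 J·s) / (1.67 × 10^-27 kg × 4.19 × 10^-15 m)
v = 9.47 × 10^7 m/s

Note: This velocity is 31.6% of the speed of light, so relativistic corrections would be needed for a more accurate calculation.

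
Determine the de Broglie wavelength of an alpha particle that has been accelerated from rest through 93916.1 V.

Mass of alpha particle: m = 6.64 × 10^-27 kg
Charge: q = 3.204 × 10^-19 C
3.31 × 10^-14 m

When a particle is accelerated through voltage V, it gains kinetic energy KE = qV.

The de Broglie wavelength is then λ = h/√(2mqV):

λ = h/√(2mqV)
λ = (6.626 × 10^-34 J·s) / √(2 × 6.64 × 10^-27 kg × 3.204 × 10^-19 C × 93916.1 V)
λ = 3.31 × 10^-14 m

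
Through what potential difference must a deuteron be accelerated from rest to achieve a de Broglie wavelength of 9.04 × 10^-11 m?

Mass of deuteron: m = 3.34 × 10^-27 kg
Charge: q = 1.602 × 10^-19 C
5.02 × 10^-2 V

From λ = h/√(2mqV), we solve for V:

λ² = h²/(2mqV)
V = h²/(2mqλ²)
V = (6.626 × 10^-34 J·s)² / (2 × 3.34 × 10^-27 kg × 1.602 × 10^-19 C × (9.04 × 10^-11 m)²)
V = 5.02 × 10^-2 V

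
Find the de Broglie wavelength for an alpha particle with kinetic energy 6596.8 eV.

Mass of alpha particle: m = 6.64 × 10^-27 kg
1.77 × 10^-13 m

Using λ = h/√(2mKE):

First convert KE to Joules: KE = 6596.8 eV = 1.057 × 10^-15 J

λ = h/√(2mKE)
λ = (6.626 × 10^-34 J·s) / √(2 × 6.64 × 10^-27 kg × 1.057 × 10^-15 J)
λ = 1.77 × 10^-13 m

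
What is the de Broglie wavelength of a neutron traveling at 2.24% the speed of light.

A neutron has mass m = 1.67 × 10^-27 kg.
5.91 × 10^-14 m

Using the de Broglie relation λ = h/(mv):

v = 2.24% × c = 6.715 × 10^6 m/s

λ = h/(mv)
λ = (6.626 × 10^-34 J·s) / (1.67 × 10^-27 kg × 6.715 × 10^6 m/s)
λ = 5.91 × 10^-14 m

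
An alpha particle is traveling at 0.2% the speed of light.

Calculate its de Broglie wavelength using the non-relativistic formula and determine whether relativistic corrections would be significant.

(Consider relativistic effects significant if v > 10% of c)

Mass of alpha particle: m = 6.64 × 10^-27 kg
No, relativistic corrections are not needed.

Using the non-relativistic de Broglie formula λ = h/(mv):

v = 0.2% × c = 5.996 × 10^5 m/s

λ = h/(mv)
λ = (6.626 × 10^-34 J·s) / (6.64 × 10^-27 kg × 5.996 × 10^5 m/s)
λ = 1.66 × 10^-13 m

Since v = 0.2% of c < 10% of c, relativistic corrections are NOT significant and this non-relativistic result is a good approximation.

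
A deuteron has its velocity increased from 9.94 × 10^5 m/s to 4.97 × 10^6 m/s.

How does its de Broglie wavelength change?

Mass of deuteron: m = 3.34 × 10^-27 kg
The wavelength decreases by a factor of 5.

Using λ = h/(mv):

Initial wavelength: λ₁ = h/(mv₁) = 2.00 × 10^-13 m
Final wavelength: λ₂ = h/(mv₂) = 3.99 × 10^-14 m

Since λ ∝ 1/v, when velocity increases by a factor of 5, the wavelength decreases by a factor of 5.

λ₂/λ₁ = v₁/v₂ = 1/5

The wavelength decreases by a factor of 5.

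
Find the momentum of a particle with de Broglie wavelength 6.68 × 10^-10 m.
9.92 × 10^-25 kg·m/s

From the de Broglie relation λ = h/p, we solve for p:

p = h/λ
p = (6.626 × 10^-34 J·s) / (6.68 × 10^-10 m)
p = 9.92 × 10^-25 kg·m/s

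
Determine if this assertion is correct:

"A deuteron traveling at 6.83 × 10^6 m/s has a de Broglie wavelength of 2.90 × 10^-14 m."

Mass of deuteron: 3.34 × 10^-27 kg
True

The claim is correct.

Using λ = h/(mv):
λ = (6.626 × 10^-34 J·s) / (3.34 × 10^-27 kg × 6.83 × 10^6 m/s)
λ = 2.90 × 10^-14 m

This matches the claimed value.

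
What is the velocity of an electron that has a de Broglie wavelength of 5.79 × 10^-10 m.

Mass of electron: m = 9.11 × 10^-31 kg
1.26 × 10^6 m/s

From the de Broglie relation λ = h/(mv), we solve for v:

v = h/(mλ)
v = (6.626 × 10^-34 J·s) / (9.11 × 10^-31 kg × 5.79 × 10^-10 m)
v = 1.26 × 10^6 m/s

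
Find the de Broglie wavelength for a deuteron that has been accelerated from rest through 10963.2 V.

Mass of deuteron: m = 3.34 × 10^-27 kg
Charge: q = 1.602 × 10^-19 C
1.93 × 10^-13 m

When a particle is accelerated through voltage V, it gains kinetic energy KE = qV.

The de Broglie wavelength is then λ = h/√(2mqV):

λ = h/√(2mqV)
λ = (6.626 × 10^-34 J·s) / √(2 × 3.34 × 10^-27 kg × 1.602 × 10^-19 C × 10963.2 V)
λ = 1.93 × 10^-13 m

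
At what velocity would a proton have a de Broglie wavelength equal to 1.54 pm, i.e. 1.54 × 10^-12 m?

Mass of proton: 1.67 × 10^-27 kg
2.58 × 10^5 m/s

From λ = h/(mv), solve for v:

v = h/(mλ)
v = (6.626 × 10^-34 J·s) / (1.67 × 10^-27 kg × 1.54 × 10^-12 m)
v = 2.58 × 10^5 m/s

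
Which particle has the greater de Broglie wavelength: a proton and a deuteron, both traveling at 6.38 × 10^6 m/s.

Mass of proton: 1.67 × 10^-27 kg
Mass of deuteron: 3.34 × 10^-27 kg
The proton has the longer wavelength.

Using λ = h/(mv), since both particles have the same velocity, the wavelength depends only on mass.

For proton: λ₁ = h/(m₁v) = 6.22 × 10^-14 m
For deuteron: λ₂ = h/(m₂v) = 3.11 × 10^-14 m

Since λ ∝ 1/m at constant velocity, the lighter particle has the longer wavelength.

The proton has the longer de Broglie wavelength.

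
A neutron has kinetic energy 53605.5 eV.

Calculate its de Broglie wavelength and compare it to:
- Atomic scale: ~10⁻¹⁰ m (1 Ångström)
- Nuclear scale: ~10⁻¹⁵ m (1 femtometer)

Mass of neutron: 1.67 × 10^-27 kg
λ = 1.24 × 10^-13 m, which is between nuclear and atomic scales.

Using λ = h/√(2mKE):

KE = 53605.5 eV = 8.589 × 10^-15 J

λ = h/√(2mKE)
λ = (6.626 × 10^-34 J·s) / √(2 × 1.67 × 10^-27 kg × 8.589 × 10^-15 J)
λ = 1.24 × 10^-13 m

Comparison:
- Atomic scale (10⁻¹⁰ m): λ is 0.0012× this size
- Nuclear scale (10⁻¹⁵ m): λ is 1.2e+02× this size

The wavelength is between nuclear and atomic scales.

This wavelength is appropriate for probing atomic structure but too large for nuclear physics experiments.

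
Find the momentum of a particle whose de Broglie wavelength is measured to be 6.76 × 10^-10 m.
9.80 × 10^-25 kg·m/s

From the de Broglie relation λ = h/p, we solve for p:

p = h/λ
p = (6.626 × 10^-34 J·s) / (6.76 × 10^-10 m)
p = 9.80 × 10^-25 kg·m/s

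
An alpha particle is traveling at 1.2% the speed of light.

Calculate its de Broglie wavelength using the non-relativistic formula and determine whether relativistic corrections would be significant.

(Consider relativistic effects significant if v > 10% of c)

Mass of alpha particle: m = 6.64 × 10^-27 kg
No, relativistic corrections are not needed.

Using the non-relativistic de Broglie formula λ = h/(mv):

v = 1.2% × c = 3.598 × 10^6 m/s

λ = h/(mv)
λ = (6.626 × 10^-34 J·s) / (6.64 × 10^-27 kg × 3.598 × 10^6 m/s)
λ = 2.77 × 10^-14 m

Since v = 1.2% of c < 10% of c, relativistic corrections are NOT significant and this non-relativistic result is a good approximation.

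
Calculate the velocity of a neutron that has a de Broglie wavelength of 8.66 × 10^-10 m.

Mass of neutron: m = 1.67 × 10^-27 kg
4.58 × 10^2 m/s

From the de Broglie relation λ = h/(mv), we solve for v:

v = h/(mλ)
v = (6.626 × 10^-34 J·s) / (1.67 × 10^-27 kg × 8.66 × 10^-10 m)
v = 4.58 × 10^2 m/s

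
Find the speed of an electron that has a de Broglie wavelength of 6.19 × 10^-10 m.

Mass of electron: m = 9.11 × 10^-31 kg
1.18 × 10^6 m/s

From the de Broglie relation λ = h/(mv), we solve for v:

v = h/(mλ)
v = (6.626 × 10^-34 J·s) / (9.11 × 10^-31 kg × 6.19 × 10^-10 m)
v = 1.18 × 10^6 m/s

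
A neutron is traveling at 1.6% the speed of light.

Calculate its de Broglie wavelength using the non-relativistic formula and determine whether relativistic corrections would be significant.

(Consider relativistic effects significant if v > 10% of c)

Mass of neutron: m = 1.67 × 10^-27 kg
No, relativistic corrections are not needed.

Using the non-relativistic de Broglie formula λ = h/(mv):

v = 1.6% × c = 4.797 × 10^6 m/s

λ = h/(mv)
λ = (6.626 × 10^-34 J·s) / (1.67 × 10^-27 kg × 4.797 × 10^6 m/s)
λ = 8.27 × 10^-14 m

Since v = 1.6% of c < 10% of c, relativistic corrections are NOT significant and this non-relativistic result is a good approximation.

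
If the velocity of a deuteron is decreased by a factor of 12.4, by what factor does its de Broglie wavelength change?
The wavelength increases by a factor of 12.4.

From λ = h/(mv), the wavelength is inversely proportional to velocity:

λ ∝ 1/v

If v → v/12.4, then λ → 12.4λ

When velocity is decreased by a factor of 12.4, the wavelength increases by a factor of 12.4.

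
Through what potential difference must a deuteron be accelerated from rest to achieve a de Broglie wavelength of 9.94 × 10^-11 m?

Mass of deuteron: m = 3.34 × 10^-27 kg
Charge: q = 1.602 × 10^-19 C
4.15 × 10^-2 V

From λ = h/√(2mqV), we solve for V:

λ² = h²/(2mqV)
V = h²/(2mqλ²)
V = (6.626 × 10^-34 J·s)² / (2 × 3.34 × 10^-27 kg × 1.602 × 10^-19 C × (9.94 × 10^-11 m)²)
V = 4.15 × 10^-2 V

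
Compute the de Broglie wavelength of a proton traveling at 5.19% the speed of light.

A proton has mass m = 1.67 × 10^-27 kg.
2.55 × 10^-14 m

Using the de Broglie relation λ = h/(mv):

v = 5.19% × c = 1.556 × 10^7 m/s

λ = h/(mv)
λ = (6.626 × 10^-34 J·s) / (1.67 × 10^-27 kg × 1.556 × 10^7 m/s)
λ = 2.55 × 10^-14 m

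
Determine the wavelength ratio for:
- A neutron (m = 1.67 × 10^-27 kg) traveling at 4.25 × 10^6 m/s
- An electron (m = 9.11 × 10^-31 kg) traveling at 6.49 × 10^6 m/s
λ₁/λ₂ = 8.33 × 10^-4

Using λ = h/(mv):

λ₁ = h/(m₁v₁) = 9.34 × 10^-14 m
λ₂ = h/(m₂v₂) = 1.12 × 10^-10 m

Ratio λ₁/λ₂ = (m₂v₂)/(m₁v₁)
         = (9.11 × 10^-31 kg × 6.49 × 10^6 m/s) / (1.67 × 10^-27 kg × 4.25 × 10^6 m/s)
         = 8.33 × 10^-4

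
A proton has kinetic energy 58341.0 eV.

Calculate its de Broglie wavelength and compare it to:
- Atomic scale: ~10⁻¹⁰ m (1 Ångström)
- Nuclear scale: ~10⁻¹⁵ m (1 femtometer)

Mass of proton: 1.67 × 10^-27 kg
λ = 1.19 × 10^-13 m, which is between nuclear and atomic scales.

Using λ = h/√(2mKE):

KE = 58341.0 eV = 9.347 × 10^-15 J

λ = h/√(2mKE)
λ = (6.626 × 10^-34 J·s) / √(2 × 1.67 × 10^-27 kg × 9.347 × 10^-15 J)
λ = 1.19 × 10^-13 m

Comparison:
- Atomic scale (10⁻¹⁰ m): λ is 0.0012× this size
- Nuclear scale (10⁻¹⁵ m): λ is 1.2e+02× this size

The wavelength is between nuclear and atomic scales.

This wavelength is appropriate for probing atomic structure but too large for nuclear physics experiments.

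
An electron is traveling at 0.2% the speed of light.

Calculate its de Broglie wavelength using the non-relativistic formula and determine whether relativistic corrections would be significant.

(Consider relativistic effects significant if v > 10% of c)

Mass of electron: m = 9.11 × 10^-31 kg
No, relativistic corrections are not needed.

Using the non-relativistic de Broglie formula λ = h/(mv):

v = 0.2% × c = 5.996 × 10^5 m/s

λ = h/(mv)
λ = (6.626 × 10^-34 J·s) / (9.11 × 10^-31 kg × 5.996 × 10^5 m/s)
λ = 1.21 × 10^-9 m

Since v = 0.2% of c < 10% of c, relativistic corrections are NOT significant and this non-relativistic result is a good approximation.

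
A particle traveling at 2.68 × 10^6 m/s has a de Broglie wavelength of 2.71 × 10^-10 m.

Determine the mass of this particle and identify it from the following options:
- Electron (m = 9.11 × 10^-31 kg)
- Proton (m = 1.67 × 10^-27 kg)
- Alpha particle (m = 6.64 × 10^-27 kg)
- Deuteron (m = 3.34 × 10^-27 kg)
The particle is an electron.

From λ = h/(mv), solve for mass:

m = h/(λv)
m = (6.626 × 10^-34 J·s) / (2.71 × 10^-10 m × 2.68 × 10^6 m/s)
m = 9.12 × 10^-31 kg

Comparing with the listed masses, this is closest to an electron.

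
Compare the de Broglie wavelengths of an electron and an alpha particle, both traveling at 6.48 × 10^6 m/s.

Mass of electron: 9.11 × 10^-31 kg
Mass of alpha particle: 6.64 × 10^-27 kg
The electron has the longer wavelength.

Using λ = h/(mv), since both particles have the same velocity, the wavelength depends only on mass.

For electron: λ₁ = h/(m₁v) = 1.12 × 10^-10 m
For alpha particle: λ₂ = h/(m₂v) = 1.54 × 10^-14 m

Since λ ∝ 1/m at constant velocity, the lighter particle has the longer wavelength.

The electron has the longer de Broglie wavelength.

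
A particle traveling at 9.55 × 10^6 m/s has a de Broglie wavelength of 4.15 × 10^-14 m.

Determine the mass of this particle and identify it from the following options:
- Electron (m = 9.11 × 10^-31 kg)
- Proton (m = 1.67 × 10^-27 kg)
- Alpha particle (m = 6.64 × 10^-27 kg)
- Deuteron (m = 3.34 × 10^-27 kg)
The particle is a proton.

From λ = h/(mv), solve for mass:

m = h/(λv)
m = (6.626 × 10^-34 J·s) / (4.15 × 10^-14 m × 9.55 × 10^6 m/s)
m = 1.67 × 10^-27 kg

Comparing with the listed masses, this is closest to a proton.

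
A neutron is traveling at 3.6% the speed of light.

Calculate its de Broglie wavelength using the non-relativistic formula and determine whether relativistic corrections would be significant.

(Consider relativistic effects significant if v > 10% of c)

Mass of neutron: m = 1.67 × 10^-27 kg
No, relativistic corrections are not needed.

Using the non-relativistic de Broglie formula λ = h/(mv):

v = 3.6% × c = 1.079 × 10^7 m/s

λ = h/(mv)
λ = (6.626 × 10^-34 J·s) / (1.67 × 10^-27 kg × 1.079 × 10^7 m/s)
λ = 3.68 × 10^-14 m

Since v = 3.6% of c < 10% of c, relativistic corrections are NOT significant and this non-relativistic result is a good approximation.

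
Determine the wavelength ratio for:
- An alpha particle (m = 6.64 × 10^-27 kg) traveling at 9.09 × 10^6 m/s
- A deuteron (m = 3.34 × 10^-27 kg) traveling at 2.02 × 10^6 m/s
λ₁/λ₂ = 0.112

Using λ = h/(mv):

λ₁ = h/(m₁v₁) = 1.10 × 10^-14 m
λ₂ = h/(m₂v₂) = 9.82 × 10^-14 m

Ratio λ₁/λ₂ = (m₂v₂)/(m₁v₁)
         = (3.34 × 10^-27 kg × 2.02 × 10^6 m/s) / (6.64 × 10^-27 kg × 9.09 × 10^6 m/s)
         = 0.112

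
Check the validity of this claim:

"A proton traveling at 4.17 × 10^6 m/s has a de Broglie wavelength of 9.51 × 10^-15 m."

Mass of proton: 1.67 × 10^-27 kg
False

The claim is incorrect.

Using λ = h/(mv):
λ = (6.626 × 10^-34 J·s) / (1.67 × 10^-27 kg × 4.17 × 10^6 m/s)
λ = 9.51 × 10^-14 m

The actual wavelength differs from the claimed 9.51 × 10^-15 m.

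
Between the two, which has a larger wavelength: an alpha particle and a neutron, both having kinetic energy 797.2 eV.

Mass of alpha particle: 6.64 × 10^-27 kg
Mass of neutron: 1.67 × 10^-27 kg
The neutron has the longer wavelength.

Using λ = h/√(2mKE):

For alpha particle: λ₁ = h/√(2m₁KE) = 5.09 × 10^-13 m
For neutron: λ₂ = h/√(2m₂KE) = 1.01 × 10^-12 m

Since λ ∝ 1/√m at constant kinetic energy, the lighter particle has the longer wavelength.

The neutron has the longer de Broglie wavelength.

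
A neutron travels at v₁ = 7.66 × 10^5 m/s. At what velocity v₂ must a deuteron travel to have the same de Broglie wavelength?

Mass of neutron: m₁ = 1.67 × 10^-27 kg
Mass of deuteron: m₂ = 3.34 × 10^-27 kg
v₂ = 3.83 × 10^5 m/s

For equal de Broglie wavelengths: λ₁ = λ₂

h/(m₁v₁) = h/(m₂v₂)
m₁v₁ = m₂v₂
v₂ = v₁ · (m₁/m₂)

v₂ = 7.66 × 10^5 m/s × (1.67 × 10^-27 kg / 3.34 × 10^-27 kg)
v₂ = 3.83 × 10^5 m/s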